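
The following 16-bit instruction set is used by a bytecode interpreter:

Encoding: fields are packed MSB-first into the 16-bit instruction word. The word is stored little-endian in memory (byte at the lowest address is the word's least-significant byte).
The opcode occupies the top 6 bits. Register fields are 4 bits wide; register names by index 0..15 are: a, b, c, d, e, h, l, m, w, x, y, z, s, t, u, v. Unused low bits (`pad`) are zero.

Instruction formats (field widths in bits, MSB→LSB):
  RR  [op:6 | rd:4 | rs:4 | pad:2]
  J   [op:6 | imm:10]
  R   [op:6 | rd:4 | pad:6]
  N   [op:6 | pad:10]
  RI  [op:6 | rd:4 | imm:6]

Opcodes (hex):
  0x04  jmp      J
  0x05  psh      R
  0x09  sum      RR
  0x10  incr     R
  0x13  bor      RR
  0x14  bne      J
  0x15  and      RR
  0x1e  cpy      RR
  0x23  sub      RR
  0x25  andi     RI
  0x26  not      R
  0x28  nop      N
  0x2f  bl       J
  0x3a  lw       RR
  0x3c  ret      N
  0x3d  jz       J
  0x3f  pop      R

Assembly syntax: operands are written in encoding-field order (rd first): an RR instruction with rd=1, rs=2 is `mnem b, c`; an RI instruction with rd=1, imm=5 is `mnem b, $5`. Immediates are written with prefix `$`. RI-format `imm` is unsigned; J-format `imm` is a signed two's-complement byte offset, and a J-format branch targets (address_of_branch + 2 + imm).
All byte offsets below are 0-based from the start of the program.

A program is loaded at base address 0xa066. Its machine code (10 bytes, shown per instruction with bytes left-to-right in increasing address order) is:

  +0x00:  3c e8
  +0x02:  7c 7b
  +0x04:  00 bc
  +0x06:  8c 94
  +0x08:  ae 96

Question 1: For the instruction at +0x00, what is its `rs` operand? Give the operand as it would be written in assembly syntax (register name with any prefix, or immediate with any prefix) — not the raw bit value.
off 0x00: read 3c e8 as little → 0xe83c
  top 6b → 0x3a → lw [RR]
  [9:6] rd=0 = a
  [5:2] rs=15 = v

v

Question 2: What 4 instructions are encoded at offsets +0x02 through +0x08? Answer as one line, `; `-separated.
off 0x02: read 7c 7b as little → 0x7b7c
  top 6b → 0x1e → cpy [RR]
  [9:6] rd=13 = t
  [5:2] rs=15 = v
off 0x04: read 00 bc as little → 0xbc00
  top 6b → 0x2f → bl [J]
  [9:0] imm=0 = $0
off 0x06: read 8c 94 as little → 0x948c
  top 6b → 0x25 → andi [RI]
  [9:6] rd=2 = c
  [5:0] imm=12 = $12
off 0x08: read ae 96 as little → 0x96ae
  top 6b → 0x25 → andi [RI]
  [9:6] rd=10 = y
  [5:0] imm=46 = $46

cpy t, v; bl $0; andi c, $12; andi y, $46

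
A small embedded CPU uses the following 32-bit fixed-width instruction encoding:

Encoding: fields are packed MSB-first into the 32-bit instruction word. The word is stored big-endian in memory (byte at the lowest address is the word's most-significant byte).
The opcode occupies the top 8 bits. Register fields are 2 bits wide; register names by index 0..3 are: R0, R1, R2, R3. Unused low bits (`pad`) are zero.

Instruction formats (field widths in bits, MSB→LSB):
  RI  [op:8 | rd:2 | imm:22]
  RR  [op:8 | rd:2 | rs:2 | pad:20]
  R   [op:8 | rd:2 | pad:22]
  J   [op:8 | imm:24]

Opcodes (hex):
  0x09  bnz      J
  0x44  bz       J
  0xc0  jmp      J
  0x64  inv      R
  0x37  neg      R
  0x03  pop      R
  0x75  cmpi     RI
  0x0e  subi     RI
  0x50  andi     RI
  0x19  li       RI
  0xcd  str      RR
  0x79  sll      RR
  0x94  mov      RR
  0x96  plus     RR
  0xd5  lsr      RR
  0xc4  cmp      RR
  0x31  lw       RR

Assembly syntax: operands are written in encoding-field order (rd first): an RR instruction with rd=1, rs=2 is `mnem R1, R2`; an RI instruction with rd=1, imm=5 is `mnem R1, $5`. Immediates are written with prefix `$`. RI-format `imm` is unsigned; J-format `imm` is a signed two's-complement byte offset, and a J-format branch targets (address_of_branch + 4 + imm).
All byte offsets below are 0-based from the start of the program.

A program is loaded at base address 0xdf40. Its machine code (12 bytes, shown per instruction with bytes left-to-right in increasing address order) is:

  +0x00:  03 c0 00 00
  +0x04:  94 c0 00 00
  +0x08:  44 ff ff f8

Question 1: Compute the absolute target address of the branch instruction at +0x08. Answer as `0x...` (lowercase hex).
0xdf44

off 0x08: read 44 ff ff f8 as big → 0x44fffff8
  top 8b → 0x44 → bz [J]
  imm: (w>>0)&0xffffff=0xfffff8 (s24→-8) → $-8
  target = base 0xdf40 + off 0x08 + 4 + imm -8 = 0xdf44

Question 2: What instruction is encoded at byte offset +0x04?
[04] 94 c0 00 00 → 0x94c00000
  op=0x94c00000>>24=0x94 ⇒ mov (RR)
  rd@[23:22]=0x3 ⇒ R3
  rs@[21:20]=0x0 ⇒ R0

mov R3, R0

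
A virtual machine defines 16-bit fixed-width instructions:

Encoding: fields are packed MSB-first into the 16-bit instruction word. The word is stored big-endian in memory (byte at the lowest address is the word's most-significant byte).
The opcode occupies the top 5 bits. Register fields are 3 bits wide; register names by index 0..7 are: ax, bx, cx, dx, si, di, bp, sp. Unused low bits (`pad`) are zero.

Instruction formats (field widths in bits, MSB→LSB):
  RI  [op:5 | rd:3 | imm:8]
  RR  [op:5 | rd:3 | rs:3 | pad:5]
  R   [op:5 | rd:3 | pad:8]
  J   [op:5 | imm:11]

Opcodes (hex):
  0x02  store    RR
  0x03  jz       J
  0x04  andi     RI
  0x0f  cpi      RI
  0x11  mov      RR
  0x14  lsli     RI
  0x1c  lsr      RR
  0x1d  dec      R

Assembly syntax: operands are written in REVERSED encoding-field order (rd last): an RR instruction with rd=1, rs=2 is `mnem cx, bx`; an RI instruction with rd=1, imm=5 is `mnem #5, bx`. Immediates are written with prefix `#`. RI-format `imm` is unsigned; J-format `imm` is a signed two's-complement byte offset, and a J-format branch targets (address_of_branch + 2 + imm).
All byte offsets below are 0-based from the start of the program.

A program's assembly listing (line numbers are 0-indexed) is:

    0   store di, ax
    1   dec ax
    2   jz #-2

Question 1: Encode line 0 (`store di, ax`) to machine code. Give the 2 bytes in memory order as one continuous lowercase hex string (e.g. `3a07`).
10a0

0. store fields op=0x2:5|rd=0:3|rs=5:3|pad=0:5 → word 10a0h → 10 a0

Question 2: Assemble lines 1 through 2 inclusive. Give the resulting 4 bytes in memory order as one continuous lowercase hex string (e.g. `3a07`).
1. dec fields op=0x1d:5|rd=0:3|pad=0:8 → word e800h → e8 00
2. jz fields op=0x3:5|imm=-2:11 → word 1ffeh → 1f fe

e8001ffe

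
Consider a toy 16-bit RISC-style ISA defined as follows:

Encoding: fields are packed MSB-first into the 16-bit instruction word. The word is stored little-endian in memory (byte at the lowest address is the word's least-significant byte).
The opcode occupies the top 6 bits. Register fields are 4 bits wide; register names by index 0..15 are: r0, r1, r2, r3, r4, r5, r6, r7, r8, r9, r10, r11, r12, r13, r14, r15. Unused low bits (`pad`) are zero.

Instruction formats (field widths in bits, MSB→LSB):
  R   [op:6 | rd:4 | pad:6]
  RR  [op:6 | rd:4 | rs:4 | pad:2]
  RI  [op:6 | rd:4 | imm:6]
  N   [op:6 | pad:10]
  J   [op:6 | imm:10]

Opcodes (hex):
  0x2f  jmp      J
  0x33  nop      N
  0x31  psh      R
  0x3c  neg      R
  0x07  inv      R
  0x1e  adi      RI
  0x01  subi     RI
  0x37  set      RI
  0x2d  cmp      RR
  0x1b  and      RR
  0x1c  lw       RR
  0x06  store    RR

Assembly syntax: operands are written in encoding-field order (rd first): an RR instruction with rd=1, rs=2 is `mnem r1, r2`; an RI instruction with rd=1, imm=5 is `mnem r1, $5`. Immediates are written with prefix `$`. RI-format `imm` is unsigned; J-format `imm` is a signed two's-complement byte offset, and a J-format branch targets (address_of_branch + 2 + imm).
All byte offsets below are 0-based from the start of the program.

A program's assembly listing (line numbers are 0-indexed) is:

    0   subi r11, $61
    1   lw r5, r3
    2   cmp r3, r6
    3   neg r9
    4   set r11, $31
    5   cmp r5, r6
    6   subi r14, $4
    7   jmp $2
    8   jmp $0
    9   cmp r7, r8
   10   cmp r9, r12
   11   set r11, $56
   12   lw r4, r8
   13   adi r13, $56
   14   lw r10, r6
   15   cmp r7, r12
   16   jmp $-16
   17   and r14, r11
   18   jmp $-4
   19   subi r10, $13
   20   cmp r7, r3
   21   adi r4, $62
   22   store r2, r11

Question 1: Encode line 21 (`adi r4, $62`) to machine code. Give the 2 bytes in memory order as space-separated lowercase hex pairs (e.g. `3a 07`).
3e 79

L21: adi op=0x1e:6|rd=4:4|imm=62:6 ⇒ 0x793e ⇒ little 3e 79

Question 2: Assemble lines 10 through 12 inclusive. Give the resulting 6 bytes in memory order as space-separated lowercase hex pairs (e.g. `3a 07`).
70 b6 f8 de 20 71

10. cmp fields op=0x2d:6|rd=9:4|rs=12:4|pad=0:2 → word b670h → 70 b6
11. set fields op=0x37:6|rd=11:4|imm=56:6 → word def8h → f8 de
12. lw fields op=0x1c:6|rd=4:4|rs=8:4|pad=0:2 → word 7120h → 20 71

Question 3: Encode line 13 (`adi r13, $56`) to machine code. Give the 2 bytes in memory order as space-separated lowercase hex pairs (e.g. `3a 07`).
L13: adi op=0x1e:6|rd=13:4|imm=56:6 ⇒ 0x7b78 ⇒ little 78 7b

78 7b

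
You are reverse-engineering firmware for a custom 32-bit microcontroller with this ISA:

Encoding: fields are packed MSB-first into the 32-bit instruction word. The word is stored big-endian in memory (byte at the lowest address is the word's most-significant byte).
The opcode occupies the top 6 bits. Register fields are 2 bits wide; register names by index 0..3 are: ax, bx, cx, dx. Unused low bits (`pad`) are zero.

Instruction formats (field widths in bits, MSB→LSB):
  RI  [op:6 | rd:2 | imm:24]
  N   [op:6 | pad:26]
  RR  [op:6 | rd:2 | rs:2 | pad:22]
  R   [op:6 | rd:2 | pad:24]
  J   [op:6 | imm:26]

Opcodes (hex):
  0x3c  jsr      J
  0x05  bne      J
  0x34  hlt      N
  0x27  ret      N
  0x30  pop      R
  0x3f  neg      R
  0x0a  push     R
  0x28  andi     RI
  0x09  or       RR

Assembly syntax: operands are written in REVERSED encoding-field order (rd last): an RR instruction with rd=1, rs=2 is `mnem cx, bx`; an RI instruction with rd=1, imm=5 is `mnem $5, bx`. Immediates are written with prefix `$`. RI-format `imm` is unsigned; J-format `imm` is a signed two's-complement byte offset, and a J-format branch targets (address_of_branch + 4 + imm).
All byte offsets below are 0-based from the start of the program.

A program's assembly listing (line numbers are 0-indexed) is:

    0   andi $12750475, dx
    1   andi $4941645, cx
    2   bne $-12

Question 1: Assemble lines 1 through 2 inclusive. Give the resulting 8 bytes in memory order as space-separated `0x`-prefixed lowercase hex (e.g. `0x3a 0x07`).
0xa2 0x4b 0x67 0x4d 0x17 0xff 0xff 0xf4

1. andi fields op=0x28:6|rd=2:2|imm=4941645:24 → word a24b674dh → a2 4b 67 4d
2. bne fields op=0x5:6|imm=-12:26 → word 17fffff4h → 17 ff ff f4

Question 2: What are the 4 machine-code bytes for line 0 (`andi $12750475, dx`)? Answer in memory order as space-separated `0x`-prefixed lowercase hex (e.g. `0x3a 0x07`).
0. andi fields op=0x28:6|rd=3:2|imm=12750475:24 → word a3c28e8bh → a3 c2 8e 8b

0xa3 0xc2 0x8e 0x8b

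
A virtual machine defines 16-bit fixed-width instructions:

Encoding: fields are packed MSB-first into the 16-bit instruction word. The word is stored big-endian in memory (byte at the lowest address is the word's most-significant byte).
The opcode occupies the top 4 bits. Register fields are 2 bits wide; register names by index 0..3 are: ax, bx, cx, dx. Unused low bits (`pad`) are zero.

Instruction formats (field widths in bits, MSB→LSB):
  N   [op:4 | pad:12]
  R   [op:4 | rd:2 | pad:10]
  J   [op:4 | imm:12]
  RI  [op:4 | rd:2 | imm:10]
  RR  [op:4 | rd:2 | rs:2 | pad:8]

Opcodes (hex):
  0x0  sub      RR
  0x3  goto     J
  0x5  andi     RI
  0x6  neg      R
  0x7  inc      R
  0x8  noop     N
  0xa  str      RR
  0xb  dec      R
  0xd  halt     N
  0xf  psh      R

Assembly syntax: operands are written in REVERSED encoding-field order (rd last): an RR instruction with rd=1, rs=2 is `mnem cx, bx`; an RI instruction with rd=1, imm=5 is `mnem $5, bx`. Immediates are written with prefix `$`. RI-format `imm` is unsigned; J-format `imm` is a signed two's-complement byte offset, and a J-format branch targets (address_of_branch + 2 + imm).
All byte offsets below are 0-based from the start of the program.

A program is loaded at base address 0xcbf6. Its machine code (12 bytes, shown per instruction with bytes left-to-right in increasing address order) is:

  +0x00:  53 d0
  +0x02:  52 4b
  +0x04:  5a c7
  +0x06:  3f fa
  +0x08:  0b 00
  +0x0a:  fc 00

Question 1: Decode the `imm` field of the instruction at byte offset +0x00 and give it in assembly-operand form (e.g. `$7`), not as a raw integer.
@+00  big-endian(53 d0) = 0x53d0
  top 4b → 0x5 → andi [RI]
  [11:10] rd=0 = ax
  [9:0] imm=976 = $976

$976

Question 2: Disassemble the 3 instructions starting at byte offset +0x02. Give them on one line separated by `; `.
@+02  big-endian(52 4b) = 0x524b
  opcode bits[15:12]=0x5: andi/RI
  rd: (w>>10)&0x3=0x0 → ax
  imm: (w>>0)&0x3ff=0x24b → $587
@+04  big-endian(5a c7) = 0x5ac7
  opcode bits[15:12]=0x5: andi/RI
  rd: (w>>10)&0x3=0x2 → cx
  imm: (w>>0)&0x3ff=0x2c7 → $711
@+06  big-endian(3f fa) = 0x3ffa
  opcode bits[15:12]=0x3: goto/J
  imm: (w>>0)&0xfff=0xffa (s12→-6) → $-6

andi $587, ax; andi $711, cx; goto $-6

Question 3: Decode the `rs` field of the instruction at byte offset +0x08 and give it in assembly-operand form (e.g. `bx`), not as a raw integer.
dx

[08] 0b 00 → 0x0b00
  top 4b → 0x0 → sub [RR]
  rd@[11:10]=0x2 ⇒ cx
  rs@[9:8]=0x3 ⇒ dx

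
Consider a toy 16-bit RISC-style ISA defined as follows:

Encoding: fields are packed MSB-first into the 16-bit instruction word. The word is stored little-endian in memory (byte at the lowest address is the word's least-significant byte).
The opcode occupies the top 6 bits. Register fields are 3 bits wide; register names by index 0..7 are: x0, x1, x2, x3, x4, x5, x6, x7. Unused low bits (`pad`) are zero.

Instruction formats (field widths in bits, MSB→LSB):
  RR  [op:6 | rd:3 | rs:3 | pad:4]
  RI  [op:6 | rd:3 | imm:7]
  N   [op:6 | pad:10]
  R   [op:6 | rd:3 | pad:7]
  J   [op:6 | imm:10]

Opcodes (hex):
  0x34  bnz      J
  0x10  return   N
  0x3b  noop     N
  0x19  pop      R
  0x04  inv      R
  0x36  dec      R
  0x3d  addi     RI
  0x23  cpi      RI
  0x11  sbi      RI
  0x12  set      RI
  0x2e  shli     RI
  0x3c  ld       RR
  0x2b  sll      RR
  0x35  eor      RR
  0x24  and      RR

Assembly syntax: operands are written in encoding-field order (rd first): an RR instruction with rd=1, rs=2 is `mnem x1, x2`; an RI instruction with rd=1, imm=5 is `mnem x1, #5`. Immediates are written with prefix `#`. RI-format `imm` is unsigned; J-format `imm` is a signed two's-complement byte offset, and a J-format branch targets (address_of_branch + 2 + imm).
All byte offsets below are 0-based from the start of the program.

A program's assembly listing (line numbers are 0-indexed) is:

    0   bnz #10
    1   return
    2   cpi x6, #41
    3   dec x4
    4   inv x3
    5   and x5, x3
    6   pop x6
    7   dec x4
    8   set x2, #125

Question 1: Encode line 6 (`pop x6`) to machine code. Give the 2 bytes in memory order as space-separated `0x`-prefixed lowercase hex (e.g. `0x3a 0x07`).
0x00 0x67

L6: pop op=0x19:6|rd=6:3|pad=0:7 ⇒ 0x6700 ⇒ little 00 67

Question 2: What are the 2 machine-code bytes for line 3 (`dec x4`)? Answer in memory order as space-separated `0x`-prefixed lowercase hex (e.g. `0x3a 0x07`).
line 3 (dec): pack op=0x36:6|rd=4:3|pad=0:7 = 0xda00; little→ 00 da

0x00 0xda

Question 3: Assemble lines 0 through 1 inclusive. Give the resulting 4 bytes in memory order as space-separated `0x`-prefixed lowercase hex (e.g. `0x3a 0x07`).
0. bnz fields op=0x34:6|imm=10:10 → word d00ah → 0a d0
1. return fields op=0x10:6|pad=0:10 → word 4000h → 00 40

0x0a 0xd0 0x00 0x40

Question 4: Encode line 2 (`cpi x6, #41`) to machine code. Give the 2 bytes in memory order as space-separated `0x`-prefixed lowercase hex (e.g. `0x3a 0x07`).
L2: cpi op=0x23:6|rd=6:3|imm=41:7 ⇒ 0x8f29 ⇒ little 29 8f

0x29 0x8f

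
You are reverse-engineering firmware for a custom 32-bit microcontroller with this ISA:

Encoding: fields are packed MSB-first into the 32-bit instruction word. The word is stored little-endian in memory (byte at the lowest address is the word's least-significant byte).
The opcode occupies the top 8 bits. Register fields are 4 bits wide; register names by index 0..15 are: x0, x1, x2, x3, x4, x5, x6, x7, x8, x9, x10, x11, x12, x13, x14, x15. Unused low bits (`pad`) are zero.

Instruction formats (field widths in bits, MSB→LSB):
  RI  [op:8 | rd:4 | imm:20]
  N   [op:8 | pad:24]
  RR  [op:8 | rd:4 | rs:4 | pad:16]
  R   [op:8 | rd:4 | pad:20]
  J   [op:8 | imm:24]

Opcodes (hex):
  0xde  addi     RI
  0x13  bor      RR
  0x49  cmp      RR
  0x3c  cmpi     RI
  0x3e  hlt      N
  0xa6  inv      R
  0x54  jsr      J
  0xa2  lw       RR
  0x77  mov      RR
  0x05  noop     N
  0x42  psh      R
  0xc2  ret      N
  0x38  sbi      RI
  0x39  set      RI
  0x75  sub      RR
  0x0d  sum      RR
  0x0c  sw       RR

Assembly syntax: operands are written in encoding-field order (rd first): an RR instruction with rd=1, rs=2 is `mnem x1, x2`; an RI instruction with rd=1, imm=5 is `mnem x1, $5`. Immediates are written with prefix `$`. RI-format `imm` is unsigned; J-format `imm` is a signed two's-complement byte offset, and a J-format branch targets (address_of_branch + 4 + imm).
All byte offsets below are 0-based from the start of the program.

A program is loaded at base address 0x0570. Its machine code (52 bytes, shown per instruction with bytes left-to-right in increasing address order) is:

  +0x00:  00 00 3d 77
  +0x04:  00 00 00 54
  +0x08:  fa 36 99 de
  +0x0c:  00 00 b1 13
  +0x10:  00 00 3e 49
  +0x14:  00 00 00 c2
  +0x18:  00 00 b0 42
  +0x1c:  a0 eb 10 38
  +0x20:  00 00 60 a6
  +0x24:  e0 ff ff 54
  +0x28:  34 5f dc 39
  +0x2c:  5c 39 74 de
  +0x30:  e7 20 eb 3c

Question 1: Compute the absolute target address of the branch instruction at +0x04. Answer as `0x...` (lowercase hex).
off 0x04: read 00 00 00 54 as little → 0x54000000
  opcode bits[31:24]=0x54: jsr/J
  imm: (w>>0)&0xffffff=0x0 → $0
  target = base 0x0570 + off 0x04 + 4 + imm 0 = 0x0578

0x0578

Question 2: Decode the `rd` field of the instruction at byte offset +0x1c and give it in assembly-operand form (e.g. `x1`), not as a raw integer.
@+1c  little-endian(a0 eb 10 38) = 0x3810eba0
  opcode bits[31:24]=0x38: sbi/RI
  [23:20] rd=1 = x1
  [19:0] imm=60320 = $60320

x1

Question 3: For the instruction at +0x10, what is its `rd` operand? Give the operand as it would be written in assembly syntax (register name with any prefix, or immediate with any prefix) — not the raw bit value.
+0x10: 00 00 3e 49 ⇒ word 0x493e0000 (little)
  opcode bits[31:24]=0x49: cmp/RR
  rd@[23:20]=0x3 ⇒ x3
  rs@[19:16]=0xe ⇒ x14

x3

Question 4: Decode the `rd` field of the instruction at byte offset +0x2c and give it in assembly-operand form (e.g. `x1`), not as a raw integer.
x7

+0x2c: 5c 39 74 de ⇒ word 0xde74395c (little)
  opcode bits[31:24]=0xde: addi/RI
  [23:20] rd=7 = x7
  [19:0] imm=276828 = $276828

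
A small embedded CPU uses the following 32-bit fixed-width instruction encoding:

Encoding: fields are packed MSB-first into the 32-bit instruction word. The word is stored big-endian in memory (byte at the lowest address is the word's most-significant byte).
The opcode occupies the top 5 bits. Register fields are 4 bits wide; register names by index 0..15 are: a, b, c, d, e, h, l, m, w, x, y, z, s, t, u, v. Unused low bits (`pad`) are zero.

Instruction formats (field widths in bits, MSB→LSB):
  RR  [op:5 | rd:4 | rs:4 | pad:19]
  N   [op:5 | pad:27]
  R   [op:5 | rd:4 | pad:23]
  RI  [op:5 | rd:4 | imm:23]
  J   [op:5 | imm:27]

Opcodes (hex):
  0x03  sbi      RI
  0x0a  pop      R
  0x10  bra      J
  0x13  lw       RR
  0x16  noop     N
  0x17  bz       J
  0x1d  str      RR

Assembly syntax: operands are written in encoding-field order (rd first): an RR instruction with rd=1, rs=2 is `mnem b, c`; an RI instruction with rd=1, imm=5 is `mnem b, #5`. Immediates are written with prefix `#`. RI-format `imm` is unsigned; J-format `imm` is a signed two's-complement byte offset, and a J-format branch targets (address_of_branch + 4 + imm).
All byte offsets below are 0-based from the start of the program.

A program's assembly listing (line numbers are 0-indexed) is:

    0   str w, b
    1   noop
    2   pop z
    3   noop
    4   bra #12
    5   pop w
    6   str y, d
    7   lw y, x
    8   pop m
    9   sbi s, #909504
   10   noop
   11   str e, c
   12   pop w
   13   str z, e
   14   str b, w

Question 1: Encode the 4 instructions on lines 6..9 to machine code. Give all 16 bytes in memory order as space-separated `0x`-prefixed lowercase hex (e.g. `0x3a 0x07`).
6. str fields op=0x1d:5|rd=10:4|rs=3:4|pad=0:19 → word ed180000h → ed 18 00 00
7. lw fields op=0x13:5|rd=10:4|rs=9:4|pad=0:19 → word 9d480000h → 9d 48 00 00
8. pop fields op=0xa:5|rd=7:4|pad=0:23 → word 53800000h → 53 80 00 00
9. sbi fields op=0x3:5|rd=12:4|imm=909504:23 → word 1e0de0c0h → 1e 0d e0 c0

0xed 0x18 0x00 0x00 0x9d 0x48 0x00 0x00 0x53 0x80 0x00 0x00 0x1e 0x0d 0xe0 0xc0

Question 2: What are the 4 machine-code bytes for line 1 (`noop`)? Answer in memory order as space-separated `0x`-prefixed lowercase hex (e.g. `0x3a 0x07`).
0xb0 0x00 0x00 0x00

line 1 (noop): pack op=0x16:5|pad=0:27 = 0xb0000000; big→ b0 00 00 00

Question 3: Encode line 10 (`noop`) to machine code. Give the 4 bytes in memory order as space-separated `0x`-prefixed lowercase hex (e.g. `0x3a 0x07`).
line 10 (noop): pack op=0x16:5|pad=0:27 = 0xb0000000; big→ b0 00 00 00

0xb0 0x00 0x00 0x00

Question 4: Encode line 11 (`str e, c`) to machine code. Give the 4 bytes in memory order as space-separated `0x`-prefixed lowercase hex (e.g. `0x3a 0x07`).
0xea 0x10 0x00 0x00

11. str fields op=0x1d:5|rd=4:4|rs=2:4|pad=0:19 → word ea100000h → ea 10 00 00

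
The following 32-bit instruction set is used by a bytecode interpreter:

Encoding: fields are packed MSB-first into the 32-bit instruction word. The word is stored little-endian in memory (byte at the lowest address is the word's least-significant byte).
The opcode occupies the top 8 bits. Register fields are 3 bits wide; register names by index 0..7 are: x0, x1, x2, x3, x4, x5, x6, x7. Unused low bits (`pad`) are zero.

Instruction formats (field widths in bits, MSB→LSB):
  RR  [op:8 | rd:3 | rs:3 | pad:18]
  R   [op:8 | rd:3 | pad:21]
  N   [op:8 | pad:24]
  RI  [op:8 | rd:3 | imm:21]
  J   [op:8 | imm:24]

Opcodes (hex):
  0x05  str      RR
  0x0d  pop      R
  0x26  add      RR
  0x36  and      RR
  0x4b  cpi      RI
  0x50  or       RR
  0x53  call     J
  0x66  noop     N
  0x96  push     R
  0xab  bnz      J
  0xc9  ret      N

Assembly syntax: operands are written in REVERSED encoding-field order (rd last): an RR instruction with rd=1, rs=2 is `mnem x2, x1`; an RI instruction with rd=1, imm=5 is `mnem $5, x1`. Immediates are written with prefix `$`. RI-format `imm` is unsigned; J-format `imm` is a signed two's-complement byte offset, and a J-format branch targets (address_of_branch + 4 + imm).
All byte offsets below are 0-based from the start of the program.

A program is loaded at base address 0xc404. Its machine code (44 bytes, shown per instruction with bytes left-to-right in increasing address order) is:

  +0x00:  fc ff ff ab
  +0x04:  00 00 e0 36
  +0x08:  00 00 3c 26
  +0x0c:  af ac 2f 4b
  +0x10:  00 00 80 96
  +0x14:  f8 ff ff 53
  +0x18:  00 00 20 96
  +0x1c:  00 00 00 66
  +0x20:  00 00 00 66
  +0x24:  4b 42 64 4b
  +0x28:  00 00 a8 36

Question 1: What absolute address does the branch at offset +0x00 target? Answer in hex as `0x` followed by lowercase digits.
0xc404

+0x00: fc ff ff ab ⇒ word 0xabfffffc (little)
  opcode bits[31:24]=0xab: bnz/J
  imm: (w>>0)&0xffffff=0xfffffc (s24→-4) → $-4
  target = base 0xc404 + off 0x00 + 4 + imm -4 = 0xc404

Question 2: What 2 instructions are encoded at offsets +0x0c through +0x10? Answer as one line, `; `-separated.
+0x0c: af ac 2f 4b ⇒ word 0x4b2facaf (little)
  top 8b → 0x4b → cpi [RI]
  rd@[23:21]=0x1 ⇒ x1
  imm@[20:0]=0xfacaf ⇒ $1027247
+0x10: 00 00 80 96 ⇒ word 0x96800000 (little)
  top 8b → 0x96 → push [R]
  rd@[23:21]=0x4 ⇒ x4

cpi $1027247, x1; push x4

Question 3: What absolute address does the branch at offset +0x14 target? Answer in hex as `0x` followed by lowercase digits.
off 0x14: read f8 ff ff 53 as little → 0x53fffff8
  top 8b → 0x53 → call [J]
  imm@[23:0]=0xfffff8 (s24→-8) ⇒ $-8
  target = base 0xc404 + off 0x14 + 4 + imm -8 = 0xc414

0xc414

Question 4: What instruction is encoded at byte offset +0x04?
and x0, x7

[04] 00 00 e0 36 → 0x36e00000
  opcode bits[31:24]=0x36: and/RR
  [23:21] rd=7 = x7
  [20:18] rs=0 = x0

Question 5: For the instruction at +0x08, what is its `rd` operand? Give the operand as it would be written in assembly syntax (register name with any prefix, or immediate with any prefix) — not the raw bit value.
off 0x08: read 00 00 3c 26 as little → 0x263c0000
  opcode bits[31:24]=0x26: add/RR
  rd: (w>>21)&0x7=0x1 → x1
  rs: (w>>18)&0x7=0x7 → x7

x1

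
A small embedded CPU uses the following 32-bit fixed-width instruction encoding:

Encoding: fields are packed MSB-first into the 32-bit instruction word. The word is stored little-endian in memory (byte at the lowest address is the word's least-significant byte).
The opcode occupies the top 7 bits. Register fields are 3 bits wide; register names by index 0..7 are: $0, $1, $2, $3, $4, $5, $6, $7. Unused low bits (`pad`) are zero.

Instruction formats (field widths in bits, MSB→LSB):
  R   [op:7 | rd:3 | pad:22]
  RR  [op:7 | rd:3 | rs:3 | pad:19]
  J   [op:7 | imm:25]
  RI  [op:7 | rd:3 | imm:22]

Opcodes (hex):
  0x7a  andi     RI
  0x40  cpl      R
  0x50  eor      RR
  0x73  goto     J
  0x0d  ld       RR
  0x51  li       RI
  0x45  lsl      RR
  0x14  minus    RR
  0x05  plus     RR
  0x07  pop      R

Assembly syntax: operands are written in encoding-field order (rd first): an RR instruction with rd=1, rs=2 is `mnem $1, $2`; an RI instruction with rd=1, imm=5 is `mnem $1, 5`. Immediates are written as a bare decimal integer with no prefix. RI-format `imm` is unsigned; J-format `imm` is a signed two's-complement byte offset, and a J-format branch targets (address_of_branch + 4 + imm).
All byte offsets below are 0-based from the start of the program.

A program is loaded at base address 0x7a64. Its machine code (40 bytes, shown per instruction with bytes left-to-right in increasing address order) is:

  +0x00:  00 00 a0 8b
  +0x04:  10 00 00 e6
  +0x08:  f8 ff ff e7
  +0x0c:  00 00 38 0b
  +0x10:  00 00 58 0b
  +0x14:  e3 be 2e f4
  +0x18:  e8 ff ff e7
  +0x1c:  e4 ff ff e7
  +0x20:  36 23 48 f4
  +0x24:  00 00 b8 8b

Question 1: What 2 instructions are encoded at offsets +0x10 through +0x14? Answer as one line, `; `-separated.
off 0x10: read 00 00 58 0b as little → 0x0b580000
  opcode bits[31:25]=0x5: plus/RR
  rd@[24:22]=0x5 ⇒ $5
  rs@[21:19]=0x3 ⇒ $3
off 0x14: read e3 be 2e f4 as little → 0xf42ebee3
  opcode bits[31:25]=0x7a: andi/RI
  rd@[24:22]=0x0 ⇒ $0
  imm@[21:0]=0x2ebee3 ⇒ 3063523

plus $5, $3; andi $0, 3063523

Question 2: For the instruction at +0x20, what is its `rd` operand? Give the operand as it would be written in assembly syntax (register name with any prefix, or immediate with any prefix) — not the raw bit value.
[20] 36 23 48 f4 → 0xf4482336
  opcode bits[31:25]=0x7a: andi/RI
  rd@[24:22]=0x1 ⇒ $1
  imm@[21:0]=0x82336 ⇒ 533302

$1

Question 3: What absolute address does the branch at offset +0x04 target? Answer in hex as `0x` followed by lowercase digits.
+0x04: 10 00 00 e6 ⇒ word 0xe6000010 (little)
  op=0xe6000010>>25=0x73 ⇒ goto (J)
  imm: (w>>0)&0x1ffffff=0x10 → 16
  target = base 0x7a64 + off 0x04 + 4 + imm 16 = 0x7a7c

0x7a7c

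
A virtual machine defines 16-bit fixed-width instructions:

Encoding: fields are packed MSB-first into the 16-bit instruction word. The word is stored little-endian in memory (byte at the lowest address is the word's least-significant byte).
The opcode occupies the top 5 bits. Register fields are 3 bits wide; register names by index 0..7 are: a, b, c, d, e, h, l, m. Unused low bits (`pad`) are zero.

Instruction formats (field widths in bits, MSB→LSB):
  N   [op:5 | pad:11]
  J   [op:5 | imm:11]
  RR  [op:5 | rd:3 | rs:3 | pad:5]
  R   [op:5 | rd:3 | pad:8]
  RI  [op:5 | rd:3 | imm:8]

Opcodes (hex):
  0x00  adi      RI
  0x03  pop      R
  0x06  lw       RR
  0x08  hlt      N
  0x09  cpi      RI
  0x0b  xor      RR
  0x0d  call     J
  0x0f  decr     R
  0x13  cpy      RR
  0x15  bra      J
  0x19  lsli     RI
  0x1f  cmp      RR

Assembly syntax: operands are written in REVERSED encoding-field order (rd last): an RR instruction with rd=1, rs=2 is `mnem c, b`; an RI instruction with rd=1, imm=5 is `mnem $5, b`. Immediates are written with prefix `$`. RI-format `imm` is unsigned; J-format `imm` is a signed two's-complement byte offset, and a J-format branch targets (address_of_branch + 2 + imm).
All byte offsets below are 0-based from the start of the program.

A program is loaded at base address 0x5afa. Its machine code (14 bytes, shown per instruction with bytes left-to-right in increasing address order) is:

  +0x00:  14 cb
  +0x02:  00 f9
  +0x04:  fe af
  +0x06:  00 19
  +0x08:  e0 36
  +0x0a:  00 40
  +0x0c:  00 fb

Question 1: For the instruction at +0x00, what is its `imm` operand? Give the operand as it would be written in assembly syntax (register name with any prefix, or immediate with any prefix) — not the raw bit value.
$20

off 0x00: read 14 cb as little → 0xcb14
  opcode bits[15:11]=0x19: lsli/RI
  rd@[10:8]=0x3 ⇒ d
  imm@[7:0]=0x14 ⇒ $20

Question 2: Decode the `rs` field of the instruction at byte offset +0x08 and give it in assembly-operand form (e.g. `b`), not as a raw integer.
@+08  little-endian(e0 36) = 0x36e0
  op=0x36e0>>11=0x6 ⇒ lw (RR)
  rd@[10:8]=0x6 ⇒ l
  rs@[7:5]=0x7 ⇒ m

m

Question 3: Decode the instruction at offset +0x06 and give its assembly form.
pop b

+0x06: 00 19 ⇒ word 0x1900 (little)
  op=0x1900>>11=0x3 ⇒ pop (R)
  rd: (w>>8)&0x7=0x1 → b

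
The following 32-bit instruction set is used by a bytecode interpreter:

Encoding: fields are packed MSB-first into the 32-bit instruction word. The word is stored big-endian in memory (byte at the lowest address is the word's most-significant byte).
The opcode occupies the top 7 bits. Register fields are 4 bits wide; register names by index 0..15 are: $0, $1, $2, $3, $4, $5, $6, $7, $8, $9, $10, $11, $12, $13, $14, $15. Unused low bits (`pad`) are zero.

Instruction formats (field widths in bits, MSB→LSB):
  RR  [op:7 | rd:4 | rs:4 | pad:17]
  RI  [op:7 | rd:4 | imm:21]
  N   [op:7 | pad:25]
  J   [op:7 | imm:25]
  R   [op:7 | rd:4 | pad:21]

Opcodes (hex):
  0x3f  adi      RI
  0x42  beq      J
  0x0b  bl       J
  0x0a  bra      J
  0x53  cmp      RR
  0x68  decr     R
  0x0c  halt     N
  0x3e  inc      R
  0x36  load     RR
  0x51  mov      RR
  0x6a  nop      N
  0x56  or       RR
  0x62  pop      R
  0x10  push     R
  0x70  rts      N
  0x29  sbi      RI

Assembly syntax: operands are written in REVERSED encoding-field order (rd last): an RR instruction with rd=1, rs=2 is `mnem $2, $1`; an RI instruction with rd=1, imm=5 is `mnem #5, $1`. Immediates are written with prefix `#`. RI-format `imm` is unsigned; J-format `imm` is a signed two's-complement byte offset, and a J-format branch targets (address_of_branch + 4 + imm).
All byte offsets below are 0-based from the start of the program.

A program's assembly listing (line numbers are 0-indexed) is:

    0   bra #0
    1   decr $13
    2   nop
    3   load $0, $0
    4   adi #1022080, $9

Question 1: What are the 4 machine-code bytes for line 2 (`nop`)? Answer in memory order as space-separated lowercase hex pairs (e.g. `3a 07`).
2. nop fields op=0x6a:7|pad=0:25 → word d4000000h → d4 00 00 00

d4 00 00 00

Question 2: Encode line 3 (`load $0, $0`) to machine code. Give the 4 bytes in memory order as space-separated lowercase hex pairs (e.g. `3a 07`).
6c 00 00 00

3. load fields op=0x36:7|rd=0:4|rs=0:4|pad=0:17 → word 6c000000h → 6c 00 00 00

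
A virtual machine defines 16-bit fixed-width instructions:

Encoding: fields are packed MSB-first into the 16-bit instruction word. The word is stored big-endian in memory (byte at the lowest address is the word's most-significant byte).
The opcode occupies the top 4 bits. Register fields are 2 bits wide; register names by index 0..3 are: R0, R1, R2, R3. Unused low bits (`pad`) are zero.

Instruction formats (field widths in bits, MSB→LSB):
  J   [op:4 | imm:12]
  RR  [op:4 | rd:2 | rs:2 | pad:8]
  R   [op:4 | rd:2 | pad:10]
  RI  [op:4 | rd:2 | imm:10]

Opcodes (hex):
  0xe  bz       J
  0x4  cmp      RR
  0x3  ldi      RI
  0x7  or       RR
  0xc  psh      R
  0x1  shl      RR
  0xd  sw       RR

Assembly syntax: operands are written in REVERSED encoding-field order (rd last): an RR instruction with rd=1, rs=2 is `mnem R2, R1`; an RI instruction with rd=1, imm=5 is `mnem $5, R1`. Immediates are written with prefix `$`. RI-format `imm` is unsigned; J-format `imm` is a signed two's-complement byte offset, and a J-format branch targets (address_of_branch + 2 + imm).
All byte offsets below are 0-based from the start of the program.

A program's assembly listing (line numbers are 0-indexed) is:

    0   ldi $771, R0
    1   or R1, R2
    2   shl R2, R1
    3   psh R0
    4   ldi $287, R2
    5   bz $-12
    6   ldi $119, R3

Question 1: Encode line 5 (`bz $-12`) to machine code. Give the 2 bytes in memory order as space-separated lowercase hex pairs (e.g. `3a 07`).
5. bz fields op=0xe:4|imm=-12:12 → word eff4h → ef f4

ef f4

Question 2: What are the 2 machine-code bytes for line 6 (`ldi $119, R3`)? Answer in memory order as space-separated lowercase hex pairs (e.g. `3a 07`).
3c 77

line 6 (ldi): pack op=0x3:4|rd=3:2|imm=119:10 = 0x3c77; big→ 3c 77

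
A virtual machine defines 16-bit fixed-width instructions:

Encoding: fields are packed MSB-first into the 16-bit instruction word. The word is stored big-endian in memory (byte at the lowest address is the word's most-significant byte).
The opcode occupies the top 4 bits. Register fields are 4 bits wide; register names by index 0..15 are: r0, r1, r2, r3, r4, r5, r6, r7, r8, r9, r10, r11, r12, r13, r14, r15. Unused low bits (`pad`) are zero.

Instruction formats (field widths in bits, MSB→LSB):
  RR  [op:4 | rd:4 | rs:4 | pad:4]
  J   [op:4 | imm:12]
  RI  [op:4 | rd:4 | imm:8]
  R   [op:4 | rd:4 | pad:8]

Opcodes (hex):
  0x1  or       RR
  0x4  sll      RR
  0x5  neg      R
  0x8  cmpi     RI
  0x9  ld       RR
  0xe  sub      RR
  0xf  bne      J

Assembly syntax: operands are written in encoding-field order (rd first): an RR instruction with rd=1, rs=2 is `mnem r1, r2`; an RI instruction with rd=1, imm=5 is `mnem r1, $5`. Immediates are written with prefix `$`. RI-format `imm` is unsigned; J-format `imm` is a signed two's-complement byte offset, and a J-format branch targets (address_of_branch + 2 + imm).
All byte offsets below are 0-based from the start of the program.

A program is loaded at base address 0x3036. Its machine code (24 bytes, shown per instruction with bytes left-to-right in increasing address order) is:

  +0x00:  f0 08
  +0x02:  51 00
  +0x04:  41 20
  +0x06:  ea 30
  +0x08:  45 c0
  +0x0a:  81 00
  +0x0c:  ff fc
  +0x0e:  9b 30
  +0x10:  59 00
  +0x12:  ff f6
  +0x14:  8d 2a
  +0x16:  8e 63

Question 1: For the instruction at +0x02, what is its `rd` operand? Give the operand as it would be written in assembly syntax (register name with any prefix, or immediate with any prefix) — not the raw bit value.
r1

off 0x02: read 51 00 as big → 0x5100
  opcode bits[15:12]=0x5: neg/R
  [11:8] rd=1 = r1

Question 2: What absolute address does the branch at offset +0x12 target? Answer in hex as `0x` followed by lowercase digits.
off 0x12: read ff f6 as big → 0xfff6
  op=0xfff6>>12=0xf ⇒ bne (J)
  [11:0] imm=4086 (s12→-10) = $-10
  target = base 0x3036 + off 0x12 + 2 + imm -10 = 0x3040

0x3040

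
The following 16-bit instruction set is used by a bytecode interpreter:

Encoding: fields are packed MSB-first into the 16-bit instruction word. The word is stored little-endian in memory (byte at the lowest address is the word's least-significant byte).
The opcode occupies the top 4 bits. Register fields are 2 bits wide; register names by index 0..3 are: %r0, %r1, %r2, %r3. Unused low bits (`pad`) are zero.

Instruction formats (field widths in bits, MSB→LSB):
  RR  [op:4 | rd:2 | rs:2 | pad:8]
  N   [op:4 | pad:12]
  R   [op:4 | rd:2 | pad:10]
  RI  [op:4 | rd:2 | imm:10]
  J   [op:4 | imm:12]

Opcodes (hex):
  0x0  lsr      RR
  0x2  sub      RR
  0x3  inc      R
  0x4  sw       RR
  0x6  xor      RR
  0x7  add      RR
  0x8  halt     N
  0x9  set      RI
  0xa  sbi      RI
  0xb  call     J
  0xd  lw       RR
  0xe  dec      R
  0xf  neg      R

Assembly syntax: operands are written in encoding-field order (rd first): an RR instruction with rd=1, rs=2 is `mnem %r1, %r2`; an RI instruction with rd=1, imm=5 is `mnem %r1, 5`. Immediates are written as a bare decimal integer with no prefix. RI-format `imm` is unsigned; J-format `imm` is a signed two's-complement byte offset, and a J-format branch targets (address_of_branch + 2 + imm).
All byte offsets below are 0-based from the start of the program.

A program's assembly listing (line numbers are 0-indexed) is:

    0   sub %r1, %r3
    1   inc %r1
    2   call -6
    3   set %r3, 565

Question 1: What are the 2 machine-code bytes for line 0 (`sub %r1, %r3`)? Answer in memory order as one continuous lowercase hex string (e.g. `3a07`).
L0: sub op=0x2:4|rd=1:2|rs=3:2|pad=0:8 ⇒ 0x2700 ⇒ little 00 27

0027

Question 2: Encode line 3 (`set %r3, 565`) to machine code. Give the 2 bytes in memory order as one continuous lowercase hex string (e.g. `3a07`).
3. set fields op=0x9:4|rd=3:2|imm=565:10 → word 9e35h → 35 9e

359e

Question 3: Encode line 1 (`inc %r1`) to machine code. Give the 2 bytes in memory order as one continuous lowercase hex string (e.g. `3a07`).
line 1 (inc): pack op=0x3:4|rd=1:2|pad=0:10 = 0x3400; little→ 00 34

0034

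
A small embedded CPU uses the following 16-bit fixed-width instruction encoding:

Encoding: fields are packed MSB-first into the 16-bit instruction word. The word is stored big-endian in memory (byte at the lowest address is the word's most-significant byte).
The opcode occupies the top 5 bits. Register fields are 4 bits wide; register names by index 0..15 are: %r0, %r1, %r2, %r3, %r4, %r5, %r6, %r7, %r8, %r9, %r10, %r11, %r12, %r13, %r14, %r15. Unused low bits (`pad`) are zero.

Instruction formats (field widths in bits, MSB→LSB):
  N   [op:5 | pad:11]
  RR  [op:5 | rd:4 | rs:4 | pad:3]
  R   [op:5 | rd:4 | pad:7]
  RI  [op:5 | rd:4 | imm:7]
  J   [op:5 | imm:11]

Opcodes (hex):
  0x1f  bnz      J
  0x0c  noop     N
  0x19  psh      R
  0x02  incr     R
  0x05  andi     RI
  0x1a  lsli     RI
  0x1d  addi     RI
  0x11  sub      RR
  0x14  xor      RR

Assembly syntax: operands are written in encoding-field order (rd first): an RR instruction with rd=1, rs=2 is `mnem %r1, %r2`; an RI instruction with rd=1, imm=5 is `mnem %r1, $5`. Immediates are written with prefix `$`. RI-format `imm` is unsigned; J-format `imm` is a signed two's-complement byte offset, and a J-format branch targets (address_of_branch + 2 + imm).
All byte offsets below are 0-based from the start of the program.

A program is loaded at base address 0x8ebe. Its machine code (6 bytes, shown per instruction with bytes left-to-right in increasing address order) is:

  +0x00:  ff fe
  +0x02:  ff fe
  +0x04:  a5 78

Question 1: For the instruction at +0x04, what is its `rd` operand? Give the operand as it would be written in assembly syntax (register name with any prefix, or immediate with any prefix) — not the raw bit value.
[04] a5 78 → 0xa578
  op=0xa578>>11=0x14 ⇒ xor (RR)
  rd: (w>>7)&0xf=0xa → %r10
  rs: (w>>3)&0xf=0xf → %r15

%r10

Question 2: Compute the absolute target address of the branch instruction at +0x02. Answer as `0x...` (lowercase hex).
[02] ff fe → 0xfffe
  top 5b → 0x1f → bnz [J]
  imm: (w>>0)&0x7ff=0x7fe (s11→-2) → $-2
  target = base 0x8ebe + off 0x02 + 2 + imm -2 = 0x8ec0

0x8ec0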